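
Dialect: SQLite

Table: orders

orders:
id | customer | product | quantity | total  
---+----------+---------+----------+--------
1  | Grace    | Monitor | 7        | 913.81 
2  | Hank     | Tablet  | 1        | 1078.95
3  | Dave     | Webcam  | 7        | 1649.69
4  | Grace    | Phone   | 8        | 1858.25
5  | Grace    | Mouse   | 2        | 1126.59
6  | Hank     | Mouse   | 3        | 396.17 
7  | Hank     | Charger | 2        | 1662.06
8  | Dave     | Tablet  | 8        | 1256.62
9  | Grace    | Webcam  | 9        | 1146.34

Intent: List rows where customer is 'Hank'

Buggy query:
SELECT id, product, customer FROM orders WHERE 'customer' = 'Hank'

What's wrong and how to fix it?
Bug: Single quotes denote string literals in SQL; the column name is being compared as a constant string

Fix: Remove the quotes around the column name (or use double quotes for an identifier)

Corrected query:
SELECT id, product, customer FROM orders WHERE customer = 'Hank'

Result:
id | product | customer
---+---------+---------
2  | Tablet  | Hank    
6  | Mouse   | Hank    
7  | Charger | Hank    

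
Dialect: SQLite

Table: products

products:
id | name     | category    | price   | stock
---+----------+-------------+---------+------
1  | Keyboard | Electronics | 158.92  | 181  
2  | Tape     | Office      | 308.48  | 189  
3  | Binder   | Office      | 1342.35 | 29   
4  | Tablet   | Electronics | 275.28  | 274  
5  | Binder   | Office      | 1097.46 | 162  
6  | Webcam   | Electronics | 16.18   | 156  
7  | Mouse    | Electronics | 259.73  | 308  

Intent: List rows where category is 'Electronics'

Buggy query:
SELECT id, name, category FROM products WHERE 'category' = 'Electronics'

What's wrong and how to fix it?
Bug: 'category' in single quotes is a string literal, not the column; the comparison is literal-vs-literal and never true

Fix: Remove the quotes around the column name (or use double quotes for an identifier)

Corrected query:
SELECT id, name, category FROM products WHERE category = 'Electronics'

Result:
id | name     | category   
---+----------+------------
1  | Keyboard | Electronics
4  | Tablet   | Electronics
6  | Webcam   | Electronics
7  | Mouse    | Electronics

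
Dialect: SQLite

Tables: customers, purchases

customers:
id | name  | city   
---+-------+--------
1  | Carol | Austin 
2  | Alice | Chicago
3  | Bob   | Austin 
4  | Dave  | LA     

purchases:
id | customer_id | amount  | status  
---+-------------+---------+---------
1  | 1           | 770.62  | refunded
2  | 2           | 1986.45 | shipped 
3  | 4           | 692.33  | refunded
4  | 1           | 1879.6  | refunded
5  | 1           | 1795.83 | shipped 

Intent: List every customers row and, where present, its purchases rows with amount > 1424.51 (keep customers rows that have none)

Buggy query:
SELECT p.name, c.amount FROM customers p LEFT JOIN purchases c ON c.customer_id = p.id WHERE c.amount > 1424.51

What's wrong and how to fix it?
Bug: A WHERE condition on the right-hand table after LEFT JOIN drops unmatched parents

Fix: Put 'c.amount > 1424.51' in the JOIN's ON clause instead of WHERE

Corrected query:
SELECT p.name, c.amount FROM customers p LEFT JOIN purchases c ON c.customer_id = p.id AND c.amount > 1424.51

Result:
name  | amount 
------+--------
Carol | 1795.83
Carol | 1879.6 
Alice | 1986.45
Bob   | NULL   
Dave  | NULL   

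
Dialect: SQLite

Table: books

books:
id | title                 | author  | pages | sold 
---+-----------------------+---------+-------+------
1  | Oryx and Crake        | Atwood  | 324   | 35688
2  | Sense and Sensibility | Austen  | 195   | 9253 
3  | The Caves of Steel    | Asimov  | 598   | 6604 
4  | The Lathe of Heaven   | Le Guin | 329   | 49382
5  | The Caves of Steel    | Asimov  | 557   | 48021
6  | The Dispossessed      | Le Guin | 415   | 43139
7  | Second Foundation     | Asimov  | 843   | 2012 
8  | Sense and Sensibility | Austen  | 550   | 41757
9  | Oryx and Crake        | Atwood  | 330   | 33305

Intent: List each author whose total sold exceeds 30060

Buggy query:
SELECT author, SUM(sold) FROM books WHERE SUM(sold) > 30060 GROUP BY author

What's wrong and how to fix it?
Bug: WHERE runs before GROUP BY, so aggregates aren't available there

Fix: Use HAVING (which filters groups after aggregation) instead of WHERE

Corrected query:
SELECT author, SUM(sold) FROM books GROUP BY author HAVING SUM(sold) > 30060

Result:
author  | SUM(sold)
--------+----------
Asimov  | 56637    
Atwood  | 68993    
Austen  | 51010    
Le Guin | 92521    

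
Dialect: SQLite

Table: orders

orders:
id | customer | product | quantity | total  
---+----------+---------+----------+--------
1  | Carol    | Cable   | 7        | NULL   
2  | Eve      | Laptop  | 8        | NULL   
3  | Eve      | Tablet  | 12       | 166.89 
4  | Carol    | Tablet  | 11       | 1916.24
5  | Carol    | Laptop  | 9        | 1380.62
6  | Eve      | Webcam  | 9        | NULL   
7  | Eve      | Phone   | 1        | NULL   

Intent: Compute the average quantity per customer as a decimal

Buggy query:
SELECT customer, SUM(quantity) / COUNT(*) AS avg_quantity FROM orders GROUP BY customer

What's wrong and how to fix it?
Bug: SUM(quantity) and COUNT(*) are both integers; the division truncates the fractional part

Fix: Multiply by 1.0 (or CAST to REAL) to force floating-point division

Corrected query:
SELECT customer, SUM(quantity) * 1.0 / COUNT(*) AS avg_quantity FROM orders GROUP BY customer

Result:
customer | avg_quantity
---------+-------------
Carol    | 9           
Eve      | 7.5         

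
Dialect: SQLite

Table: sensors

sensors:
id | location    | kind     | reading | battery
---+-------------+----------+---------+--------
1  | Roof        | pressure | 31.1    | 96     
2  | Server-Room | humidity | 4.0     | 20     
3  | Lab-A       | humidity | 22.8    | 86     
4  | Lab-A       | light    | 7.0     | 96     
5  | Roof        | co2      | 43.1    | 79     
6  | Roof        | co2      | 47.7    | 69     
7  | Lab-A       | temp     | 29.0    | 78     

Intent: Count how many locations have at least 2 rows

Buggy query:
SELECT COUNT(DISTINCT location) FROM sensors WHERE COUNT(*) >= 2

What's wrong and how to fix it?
Bug: WHERE filters individual rows, not groups, so a group-level COUNT is invalid there

Fix: Use a subquery that GROUPs and filters with HAVING, then count its rows

Corrected query:
SELECT COUNT(*) FROM (SELECT location FROM sensors GROUP BY location HAVING COUNT(*) >= 2)

Result:
COUNT(*)
--------
2       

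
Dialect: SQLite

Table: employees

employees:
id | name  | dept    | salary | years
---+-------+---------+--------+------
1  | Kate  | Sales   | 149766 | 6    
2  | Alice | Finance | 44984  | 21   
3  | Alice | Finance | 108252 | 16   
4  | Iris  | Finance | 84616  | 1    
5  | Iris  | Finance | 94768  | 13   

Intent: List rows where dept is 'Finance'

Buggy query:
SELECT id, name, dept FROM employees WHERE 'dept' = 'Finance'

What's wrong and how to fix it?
Bug: Single quotes denote string literals in SQL; the column name is being compared as a constant string

Fix: Remove the quotes around the column name (or use double quotes for an identifier)

Corrected query:
SELECT id, name, dept FROM employees WHERE dept = 'Finance'

Result:
id | name  | dept   
---+-------+--------
2  | Alice | Finance
3  | Alice | Finance
4  | Iris  | Finance
5  | Iris  | Finance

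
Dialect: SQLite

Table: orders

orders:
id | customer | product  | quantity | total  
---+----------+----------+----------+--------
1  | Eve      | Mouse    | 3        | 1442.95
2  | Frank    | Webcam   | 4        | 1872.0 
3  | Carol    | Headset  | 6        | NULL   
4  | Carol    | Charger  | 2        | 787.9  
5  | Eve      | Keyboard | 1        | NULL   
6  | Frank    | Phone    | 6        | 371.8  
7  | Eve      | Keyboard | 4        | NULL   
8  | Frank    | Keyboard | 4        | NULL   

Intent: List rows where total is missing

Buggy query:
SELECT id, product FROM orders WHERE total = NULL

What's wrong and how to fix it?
Bug: '= NULL' is always unknown in SQL three-valued logic, so no rows match

Fix: Replace '= NULL' with 'IS NULL'

Corrected query:
SELECT id, product FROM orders WHERE total IS NULL

Result:
id | product 
---+---------
3  | Headset 
5  | Keyboard
7  | Keyboard
8  | Keyboard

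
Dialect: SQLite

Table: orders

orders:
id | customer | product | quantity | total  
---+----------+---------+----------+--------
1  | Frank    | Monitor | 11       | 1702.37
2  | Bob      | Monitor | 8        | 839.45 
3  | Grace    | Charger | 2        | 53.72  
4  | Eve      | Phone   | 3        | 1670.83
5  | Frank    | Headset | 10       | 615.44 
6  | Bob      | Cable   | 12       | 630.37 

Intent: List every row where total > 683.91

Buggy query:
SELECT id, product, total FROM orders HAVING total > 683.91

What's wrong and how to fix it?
Bug: HAVING filters the output of aggregation, but this query has no GROUP BY and no aggregate functions, so SQLite rejects it (HAVING clause on a non-aggregate query); the condition here is per row

Fix: Use WHERE for row-level filtering

Corrected query:
SELECT id, product, total FROM orders WHERE total > 683.91

Result:
id | product | total  
---+---------+--------
1  | Monitor | 1702.37
2  | Monitor | 839.45 
4  | Phone   | 1670.83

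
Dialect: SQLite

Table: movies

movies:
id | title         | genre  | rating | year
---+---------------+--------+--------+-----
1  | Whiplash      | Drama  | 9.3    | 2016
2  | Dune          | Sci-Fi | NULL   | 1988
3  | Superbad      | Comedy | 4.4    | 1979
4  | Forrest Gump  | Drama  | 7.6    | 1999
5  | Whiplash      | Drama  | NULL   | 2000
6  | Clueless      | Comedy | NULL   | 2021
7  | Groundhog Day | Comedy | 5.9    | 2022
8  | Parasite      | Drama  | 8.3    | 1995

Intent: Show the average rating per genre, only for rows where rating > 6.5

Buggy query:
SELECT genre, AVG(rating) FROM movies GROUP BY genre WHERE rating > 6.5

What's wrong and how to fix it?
Bug: WHERE cannot follow GROUP BY

Fix: Place WHERE between FROM and GROUP BY

Corrected query:
SELECT genre, AVG(rating) FROM movies WHERE rating > 6.5 GROUP BY genre

Result:
genre | AVG(rating)
------+------------
Drama | 8.4        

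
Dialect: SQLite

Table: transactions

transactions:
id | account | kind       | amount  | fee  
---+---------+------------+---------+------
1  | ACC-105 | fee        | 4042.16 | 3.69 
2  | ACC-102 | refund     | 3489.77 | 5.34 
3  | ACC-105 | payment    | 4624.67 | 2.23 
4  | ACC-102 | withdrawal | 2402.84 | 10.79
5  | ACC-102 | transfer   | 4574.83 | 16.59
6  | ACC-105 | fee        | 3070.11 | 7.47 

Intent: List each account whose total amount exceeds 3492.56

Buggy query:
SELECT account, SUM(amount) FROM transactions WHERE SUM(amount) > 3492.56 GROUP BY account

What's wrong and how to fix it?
Bug: Aggregate functions cannot appear in a WHERE clause

Fix: Use HAVING (which filters groups after aggregation) instead of WHERE

Corrected query:
SELECT account, SUM(amount) FROM transactions GROUP BY account HAVING SUM(amount) > 3492.56

Result:
account | SUM(amount)
--------+------------
ACC-102 | 10467.44   
ACC-105 | 11736.94   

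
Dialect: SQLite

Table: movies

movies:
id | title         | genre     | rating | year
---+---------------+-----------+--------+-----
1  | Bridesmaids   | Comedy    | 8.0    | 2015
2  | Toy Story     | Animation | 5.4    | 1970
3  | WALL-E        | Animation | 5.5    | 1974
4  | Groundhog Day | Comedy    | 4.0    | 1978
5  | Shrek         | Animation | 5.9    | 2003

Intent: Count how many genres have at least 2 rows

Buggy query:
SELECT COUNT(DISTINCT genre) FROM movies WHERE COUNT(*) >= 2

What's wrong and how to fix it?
Bug: WHERE filters individual rows, not groups, so a group-level COUNT is invalid there

Fix: Group first with HAVING COUNT(*) >= 2, then COUNT the resulting groups

Corrected query:
SELECT COUNT(*) FROM (SELECT genre FROM movies GROUP BY genre HAVING COUNT(*) >= 2)

Result:
COUNT(*)
--------
2       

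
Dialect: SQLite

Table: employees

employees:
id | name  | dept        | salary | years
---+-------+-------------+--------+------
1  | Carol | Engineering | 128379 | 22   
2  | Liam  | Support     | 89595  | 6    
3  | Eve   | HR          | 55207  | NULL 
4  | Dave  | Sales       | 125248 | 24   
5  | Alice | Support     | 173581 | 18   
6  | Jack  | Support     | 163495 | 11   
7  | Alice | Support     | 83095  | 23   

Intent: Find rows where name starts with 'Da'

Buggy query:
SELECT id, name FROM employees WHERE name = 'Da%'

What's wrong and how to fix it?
Bug: '=' compares the literal string including the % character; pattern matching needs LIKE

Fix: Replace '=' with LIKE so 'Da%' is treated as a pattern

Corrected query:
SELECT id, name FROM employees WHERE name LIKE 'Da%'

Result:
id | name
---+-----
4  | Dave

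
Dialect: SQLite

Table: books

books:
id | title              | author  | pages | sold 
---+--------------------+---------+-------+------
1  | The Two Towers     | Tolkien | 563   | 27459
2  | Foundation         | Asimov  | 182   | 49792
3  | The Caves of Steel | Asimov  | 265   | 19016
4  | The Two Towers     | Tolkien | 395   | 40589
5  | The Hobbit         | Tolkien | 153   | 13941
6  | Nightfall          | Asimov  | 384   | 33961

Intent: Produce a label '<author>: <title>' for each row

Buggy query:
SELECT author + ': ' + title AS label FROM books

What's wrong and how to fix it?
Bug: '+' is numeric addition; on text columns SQLite converts them to 0 instead of concatenating

Fix: Use the || operator for string concatenation

Corrected query:
SELECT author || ': ' || title AS label FROM books

Result:
label                     
--------------------------
Tolkien: The Two Towers   
Asimov: Foundation        
Asimov: The Caves of Steel
Tolkien: The Two Towers   
Tolkien: The Hobbit       
Asimov: Nightfall         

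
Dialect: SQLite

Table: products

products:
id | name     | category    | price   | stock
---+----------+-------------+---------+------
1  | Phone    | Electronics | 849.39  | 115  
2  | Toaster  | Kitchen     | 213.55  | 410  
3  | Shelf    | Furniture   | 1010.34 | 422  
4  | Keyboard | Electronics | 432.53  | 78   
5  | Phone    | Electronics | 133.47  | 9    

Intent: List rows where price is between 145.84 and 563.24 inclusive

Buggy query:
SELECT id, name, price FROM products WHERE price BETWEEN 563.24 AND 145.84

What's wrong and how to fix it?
Bug: The bounds are reversed; BETWEEN a AND b requires a <= b to match anything

Fix: Swap the bounds so the smaller value comes first

Corrected query:
SELECT id, name, price FROM products WHERE price BETWEEN 145.84 AND 563.24

Result:
id | name     | price 
---+----------+-------
2  | Toaster  | 213.55
4  | Keyboard | 432.53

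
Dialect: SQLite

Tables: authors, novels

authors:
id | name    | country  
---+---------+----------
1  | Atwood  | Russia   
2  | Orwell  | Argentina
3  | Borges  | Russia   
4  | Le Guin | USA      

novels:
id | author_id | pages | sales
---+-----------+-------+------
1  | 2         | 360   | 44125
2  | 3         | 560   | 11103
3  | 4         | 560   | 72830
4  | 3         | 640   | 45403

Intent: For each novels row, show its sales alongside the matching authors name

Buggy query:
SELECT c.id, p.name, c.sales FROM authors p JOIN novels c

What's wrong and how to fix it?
Bug: Missing join condition: each novels row is matched to all authors rows instead of just its own

Fix: Specify the join condition linking the foreign key to the parent id

Corrected query:
SELECT c.id, p.name, c.sales FROM authors p JOIN novels c ON c.author_id = p.id

Result:
id | name    | sales
---+---------+------
1  | Orwell  | 44125
2  | Borges  | 11103
3  | Le Guin | 72830
4  | Borges  | 45403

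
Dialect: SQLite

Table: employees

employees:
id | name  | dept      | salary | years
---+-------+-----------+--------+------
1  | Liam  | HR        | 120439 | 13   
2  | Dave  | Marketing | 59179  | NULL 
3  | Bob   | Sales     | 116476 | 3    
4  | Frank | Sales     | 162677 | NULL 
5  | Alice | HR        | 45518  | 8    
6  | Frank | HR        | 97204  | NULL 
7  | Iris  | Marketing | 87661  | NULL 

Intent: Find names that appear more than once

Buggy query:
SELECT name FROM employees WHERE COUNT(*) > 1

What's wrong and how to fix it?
Bug: WHERE can't reference COUNT(*); aggregates are computed after WHERE

Fix: Group first, then use HAVING for the count condition

Corrected query:
SELECT name FROM employees GROUP BY name HAVING COUNT(*) > 1

Result:
name 
-----
Frank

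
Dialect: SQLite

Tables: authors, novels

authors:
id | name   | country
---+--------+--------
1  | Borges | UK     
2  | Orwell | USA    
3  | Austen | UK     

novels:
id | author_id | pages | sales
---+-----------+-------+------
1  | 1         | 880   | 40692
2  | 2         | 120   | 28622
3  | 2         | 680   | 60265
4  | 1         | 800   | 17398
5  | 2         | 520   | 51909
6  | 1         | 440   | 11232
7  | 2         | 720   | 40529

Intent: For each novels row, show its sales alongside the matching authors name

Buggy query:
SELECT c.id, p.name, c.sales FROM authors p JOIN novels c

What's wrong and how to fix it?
Bug: JOIN with no ON clause produces a cartesian product; every novels row pairs with every authors row

Fix: Add ON c.author_id = p.id to the JOIN

Corrected query:
SELECT c.id, p.name, c.sales FROM authors p JOIN novels c ON c.author_id = p.id

Result:
id | name   | sales
---+--------+------
1  | Borges | 40692
2  | Orwell | 28622
3  | Orwell | 60265
4  | Borges | 17398
5  | Orwell | 51909
6  | Borges | 11232
7  | Orwell | 40529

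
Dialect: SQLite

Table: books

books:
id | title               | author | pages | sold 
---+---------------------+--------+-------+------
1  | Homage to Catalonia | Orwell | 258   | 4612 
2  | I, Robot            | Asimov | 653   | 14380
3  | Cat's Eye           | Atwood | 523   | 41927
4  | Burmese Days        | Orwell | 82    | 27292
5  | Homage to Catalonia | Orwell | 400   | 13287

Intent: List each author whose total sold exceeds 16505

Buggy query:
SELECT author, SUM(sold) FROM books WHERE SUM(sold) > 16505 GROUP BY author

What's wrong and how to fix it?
Bug: SUM(sold) is an aggregate, but WHERE filters rows before aggregation

Fix: Use HAVING (which filters groups after aggregation) instead of WHERE

Corrected query:
SELECT author, SUM(sold) FROM books GROUP BY author HAVING SUM(sold) > 16505

Result:
author | SUM(sold)
-------+----------
Atwood | 41927    
Orwell | 45191    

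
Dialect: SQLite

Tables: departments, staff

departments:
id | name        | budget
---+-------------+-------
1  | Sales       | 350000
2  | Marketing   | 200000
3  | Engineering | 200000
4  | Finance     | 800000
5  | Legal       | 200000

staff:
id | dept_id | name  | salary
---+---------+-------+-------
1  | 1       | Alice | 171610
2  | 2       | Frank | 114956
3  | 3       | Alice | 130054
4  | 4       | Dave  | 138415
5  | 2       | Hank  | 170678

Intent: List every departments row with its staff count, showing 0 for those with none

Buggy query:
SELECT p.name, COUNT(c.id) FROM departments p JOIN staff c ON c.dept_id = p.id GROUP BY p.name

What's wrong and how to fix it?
Bug: An inner join excludes parents with zero children

Fix: Use LEFT JOIN so parents without children still appear (COUNT(c.id) gives 0)

Corrected query:
SELECT p.name, COUNT(c.id) FROM departments p LEFT JOIN staff c ON c.dept_id = p.id GROUP BY p.name

Result:
name        | COUNT(c.id)
------------+------------
Engineering | 1          
Finance     | 1          
Legal       | 0          
Marketing   | 2          
Sales       | 1          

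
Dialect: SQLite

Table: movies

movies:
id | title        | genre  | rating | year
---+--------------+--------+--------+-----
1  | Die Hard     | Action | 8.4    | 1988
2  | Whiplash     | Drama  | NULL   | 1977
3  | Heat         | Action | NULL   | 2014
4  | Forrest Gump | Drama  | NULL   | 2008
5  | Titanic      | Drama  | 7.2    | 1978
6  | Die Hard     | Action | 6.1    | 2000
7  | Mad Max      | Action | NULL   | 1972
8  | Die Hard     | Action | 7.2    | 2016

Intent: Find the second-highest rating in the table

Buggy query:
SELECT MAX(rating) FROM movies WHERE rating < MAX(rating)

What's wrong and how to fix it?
Bug: The inner MAX is an aggregate inside WHERE, which is not allowed

Fix: Put the inner MAX in a scalar subquery

Corrected query:
SELECT MAX(rating) FROM movies WHERE rating < (SELECT MAX(rating) FROM movies)

Result:
MAX(rating)
-----------
7.2        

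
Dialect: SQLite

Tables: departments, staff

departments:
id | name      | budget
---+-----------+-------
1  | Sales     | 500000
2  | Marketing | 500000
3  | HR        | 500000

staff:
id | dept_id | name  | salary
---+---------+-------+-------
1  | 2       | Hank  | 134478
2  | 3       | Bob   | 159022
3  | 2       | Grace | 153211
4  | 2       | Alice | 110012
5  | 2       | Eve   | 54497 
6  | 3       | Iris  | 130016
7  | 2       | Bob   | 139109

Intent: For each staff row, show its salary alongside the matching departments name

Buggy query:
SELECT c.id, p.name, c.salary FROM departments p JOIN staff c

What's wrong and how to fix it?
Bug: Missing join condition: each staff row is matched to all departments rows instead of just its own

Fix: Specify the join condition linking the foreign key to the parent id

Corrected query:
SELECT c.id, p.name, c.salary FROM departments p JOIN staff c ON c.dept_id = p.id

Result:
id | name      | salary
---+-----------+-------
1  | Marketing | 134478
2  | HR        | 159022
3  | Marketing | 153211
4  | Marketing | 110012
5  | Marketing | 54497 
6  | HR        | 130016
7  | Marketing | 139109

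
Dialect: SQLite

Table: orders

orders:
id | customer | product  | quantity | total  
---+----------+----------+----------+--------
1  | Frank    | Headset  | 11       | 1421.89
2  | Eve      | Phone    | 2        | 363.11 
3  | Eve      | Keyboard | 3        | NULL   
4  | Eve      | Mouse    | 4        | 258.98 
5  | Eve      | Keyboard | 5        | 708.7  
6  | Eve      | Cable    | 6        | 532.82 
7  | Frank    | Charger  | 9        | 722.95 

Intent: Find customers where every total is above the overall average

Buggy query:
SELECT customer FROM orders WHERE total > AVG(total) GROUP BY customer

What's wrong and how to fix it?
Bug: AVG() is an aggregate; it can't sit directly in WHERE

Fix: Compute the overall average in a scalar subquery and compare each group's MIN against it in HAVING

Corrected query:
SELECT customer FROM orders GROUP BY customer HAVING MIN(total) > (SELECT AVG(total) FROM orders)

Result:
customer
--------
Frank   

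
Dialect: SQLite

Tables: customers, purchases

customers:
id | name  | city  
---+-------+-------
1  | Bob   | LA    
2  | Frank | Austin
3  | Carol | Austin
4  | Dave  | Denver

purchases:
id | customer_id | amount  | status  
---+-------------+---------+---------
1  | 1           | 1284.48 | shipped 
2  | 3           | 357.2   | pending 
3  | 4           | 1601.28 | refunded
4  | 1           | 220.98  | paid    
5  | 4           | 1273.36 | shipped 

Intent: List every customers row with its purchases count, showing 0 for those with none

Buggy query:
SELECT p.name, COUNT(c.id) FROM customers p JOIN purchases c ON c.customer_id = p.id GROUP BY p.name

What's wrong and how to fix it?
Bug: An inner join excludes parents with zero children

Fix: Use LEFT JOIN so parents without children still appear (COUNT(c.id) gives 0)

Corrected query:
SELECT p.name, COUNT(c.id) FROM customers p LEFT JOIN purchases c ON c.customer_id = p.id GROUP BY p.name

Result:
name  | COUNT(c.id)
------+------------
Bob   | 2          
Carol | 1          
Dave  | 2          
Frank | 0          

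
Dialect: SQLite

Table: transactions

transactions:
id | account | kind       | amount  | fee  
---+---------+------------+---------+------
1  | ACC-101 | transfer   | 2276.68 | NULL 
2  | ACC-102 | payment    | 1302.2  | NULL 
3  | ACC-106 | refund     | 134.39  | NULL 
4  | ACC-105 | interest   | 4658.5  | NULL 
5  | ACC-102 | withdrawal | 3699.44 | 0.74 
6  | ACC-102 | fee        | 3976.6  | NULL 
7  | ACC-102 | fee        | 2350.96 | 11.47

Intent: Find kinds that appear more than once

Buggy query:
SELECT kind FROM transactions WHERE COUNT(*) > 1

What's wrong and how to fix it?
Bug: COUNT(*) is an aggregate and cannot be used in WHERE

Fix: Group first, then use HAVING for the count condition

Corrected query:
SELECT kind FROM transactions GROUP BY kind HAVING COUNT(*) > 1

Result:
kind
----
fee 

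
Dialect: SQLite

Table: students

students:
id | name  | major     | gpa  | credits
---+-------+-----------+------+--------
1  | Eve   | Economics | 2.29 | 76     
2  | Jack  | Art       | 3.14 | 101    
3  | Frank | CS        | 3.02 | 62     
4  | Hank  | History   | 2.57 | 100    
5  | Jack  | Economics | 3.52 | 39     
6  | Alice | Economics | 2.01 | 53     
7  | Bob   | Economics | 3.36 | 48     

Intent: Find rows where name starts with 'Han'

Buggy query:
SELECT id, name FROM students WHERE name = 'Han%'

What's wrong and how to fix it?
Bug: '=' compares the literal string including the % character; pattern matching needs LIKE

Fix: Use LIKE for wildcard pattern matching

Corrected query:
SELECT id, name FROM students WHERE name LIKE 'Han%'

Result:
id | name
---+-----
4  | Hank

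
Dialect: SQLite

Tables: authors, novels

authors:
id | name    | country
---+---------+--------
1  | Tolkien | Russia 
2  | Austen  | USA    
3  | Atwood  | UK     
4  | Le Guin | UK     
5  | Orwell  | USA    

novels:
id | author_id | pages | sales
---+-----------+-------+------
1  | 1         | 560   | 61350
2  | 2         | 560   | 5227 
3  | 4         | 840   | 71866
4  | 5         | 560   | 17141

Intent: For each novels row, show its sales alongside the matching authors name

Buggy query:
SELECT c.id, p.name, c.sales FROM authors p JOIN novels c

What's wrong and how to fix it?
Bug: JOIN with no ON clause produces a cartesian product; every novels row pairs with every authors row

Fix: Add ON c.author_id = p.id to the JOIN

Corrected query:
SELECT c.id, p.name, c.sales FROM authors p JOIN novels c ON c.author_id = p.id

Result:
id | name    | sales
---+---------+------
1  | Tolkien | 61350
2  | Austen  | 5227 
3  | Le Guin | 71866
4  | Orwell  | 17141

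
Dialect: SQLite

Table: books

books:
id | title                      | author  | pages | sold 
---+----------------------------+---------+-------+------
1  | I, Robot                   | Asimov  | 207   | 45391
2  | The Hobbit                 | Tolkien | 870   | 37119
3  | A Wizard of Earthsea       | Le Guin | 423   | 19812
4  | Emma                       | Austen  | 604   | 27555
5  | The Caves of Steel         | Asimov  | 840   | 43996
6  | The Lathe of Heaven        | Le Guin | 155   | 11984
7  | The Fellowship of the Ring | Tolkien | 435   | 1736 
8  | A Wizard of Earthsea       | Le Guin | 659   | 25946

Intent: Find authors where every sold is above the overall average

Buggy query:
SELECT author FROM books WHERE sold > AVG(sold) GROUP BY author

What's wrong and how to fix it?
Bug: AVG() is an aggregate; it can't sit directly in WHERE

Fix: Use a subquery for AVG and a HAVING MIN(...) filter so the condition holds for every row in the group

Corrected query:
SELECT author FROM books GROUP BY author HAVING MIN(sold) > (SELECT AVG(sold) FROM books)

Result:
author
------
Asimov
Austen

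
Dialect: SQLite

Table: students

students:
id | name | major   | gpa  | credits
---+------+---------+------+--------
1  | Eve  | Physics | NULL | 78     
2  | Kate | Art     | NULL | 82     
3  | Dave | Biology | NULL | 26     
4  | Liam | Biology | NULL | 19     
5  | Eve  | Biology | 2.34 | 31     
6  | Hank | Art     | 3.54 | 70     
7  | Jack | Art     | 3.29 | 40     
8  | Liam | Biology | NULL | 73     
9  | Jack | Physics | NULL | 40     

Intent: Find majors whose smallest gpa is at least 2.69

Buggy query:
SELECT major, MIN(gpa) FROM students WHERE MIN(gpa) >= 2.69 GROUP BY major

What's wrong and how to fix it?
Bug: Aggregates like MIN are computed per group after WHERE runs

Fix: Replace WHERE with HAVING after the GROUP BY

Corrected query:
SELECT major, MIN(gpa) FROM students GROUP BY major HAVING MIN(gpa) >= 2.69

Result:
major | MIN(gpa)
------+---------
Art   | 3.29    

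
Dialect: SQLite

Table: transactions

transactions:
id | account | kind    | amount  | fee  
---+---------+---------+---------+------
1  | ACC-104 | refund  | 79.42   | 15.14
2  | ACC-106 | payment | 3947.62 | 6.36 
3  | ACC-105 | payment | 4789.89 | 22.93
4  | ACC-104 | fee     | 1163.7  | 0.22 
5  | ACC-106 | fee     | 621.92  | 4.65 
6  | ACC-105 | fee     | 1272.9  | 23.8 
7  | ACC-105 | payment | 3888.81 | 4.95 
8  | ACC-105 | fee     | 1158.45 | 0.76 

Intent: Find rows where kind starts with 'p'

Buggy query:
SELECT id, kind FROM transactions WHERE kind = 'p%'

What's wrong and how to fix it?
Bug: Wildcards only work with LIKE; '=' treats '%' as a literal character

Fix: Replace '=' with LIKE so 'p%' is treated as a pattern

Corrected query:
SELECT id, kind FROM transactions WHERE kind LIKE 'p%'

Result:
id | kind   
---+--------
2  | payment
3  | payment
7  | payment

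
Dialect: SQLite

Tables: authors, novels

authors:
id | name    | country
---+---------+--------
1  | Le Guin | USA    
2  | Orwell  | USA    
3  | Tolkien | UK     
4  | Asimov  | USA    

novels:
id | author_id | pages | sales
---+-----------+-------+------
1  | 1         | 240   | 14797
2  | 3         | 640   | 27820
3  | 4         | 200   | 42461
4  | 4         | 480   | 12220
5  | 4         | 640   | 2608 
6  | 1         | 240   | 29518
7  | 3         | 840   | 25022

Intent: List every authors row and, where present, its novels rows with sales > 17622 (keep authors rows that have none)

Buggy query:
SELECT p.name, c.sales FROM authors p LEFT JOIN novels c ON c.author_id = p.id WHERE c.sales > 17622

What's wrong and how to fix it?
Bug: Filtering c.sales in WHERE discards the NULL rows produced by LEFT JOIN, turning it into an inner join

Fix: Put 'c.sales > 17622' in the JOIN's ON clause instead of WHERE

Corrected query:
SELECT p.name, c.sales FROM authors p LEFT JOIN novels c ON c.author_id = p.id AND c.sales > 17622

Result:
name    | sales
--------+------
Le Guin | 29518
Orwell  | NULL 
Tolkien | 25022
Tolkien | 27820
Asimov  | 42461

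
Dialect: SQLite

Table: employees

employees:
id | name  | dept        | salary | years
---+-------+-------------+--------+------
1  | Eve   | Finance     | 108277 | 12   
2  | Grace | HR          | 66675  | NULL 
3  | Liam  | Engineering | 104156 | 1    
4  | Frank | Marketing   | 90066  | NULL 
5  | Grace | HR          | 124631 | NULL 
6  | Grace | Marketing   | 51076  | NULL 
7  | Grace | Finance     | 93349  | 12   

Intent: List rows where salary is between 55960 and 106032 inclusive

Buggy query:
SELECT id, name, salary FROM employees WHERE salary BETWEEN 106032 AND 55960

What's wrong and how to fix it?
Bug: The bounds are reversed; BETWEEN a AND b requires a <= b to match anything

Fix: Write BETWEEN 55960 AND 106032

Corrected query:
SELECT id, name, salary FROM employees WHERE salary BETWEEN 55960 AND 106032

Result:
id | name  | salary
---+-------+-------
2  | Grace | 66675 
3  | Liam  | 104156
4  | Frank | 90066 
7  | Grace | 93349 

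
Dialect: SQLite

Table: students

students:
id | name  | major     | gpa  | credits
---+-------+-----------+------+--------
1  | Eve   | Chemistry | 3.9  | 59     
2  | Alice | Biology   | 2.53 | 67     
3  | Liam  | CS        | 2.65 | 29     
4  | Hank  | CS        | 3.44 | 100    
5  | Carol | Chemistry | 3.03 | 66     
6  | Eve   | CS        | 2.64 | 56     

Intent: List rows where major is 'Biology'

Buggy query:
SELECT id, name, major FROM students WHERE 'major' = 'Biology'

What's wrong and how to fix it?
Bug: Single quotes denote string literals in SQL; the column name is being compared as a constant string

Fix: Remove the quotes around the column name (or use double quotes for an identifier)

Corrected query:
SELECT id, name, major FROM students WHERE major = 'Biology'

Result:
id | name  | major  
---+-------+--------
2  | Alice | Biology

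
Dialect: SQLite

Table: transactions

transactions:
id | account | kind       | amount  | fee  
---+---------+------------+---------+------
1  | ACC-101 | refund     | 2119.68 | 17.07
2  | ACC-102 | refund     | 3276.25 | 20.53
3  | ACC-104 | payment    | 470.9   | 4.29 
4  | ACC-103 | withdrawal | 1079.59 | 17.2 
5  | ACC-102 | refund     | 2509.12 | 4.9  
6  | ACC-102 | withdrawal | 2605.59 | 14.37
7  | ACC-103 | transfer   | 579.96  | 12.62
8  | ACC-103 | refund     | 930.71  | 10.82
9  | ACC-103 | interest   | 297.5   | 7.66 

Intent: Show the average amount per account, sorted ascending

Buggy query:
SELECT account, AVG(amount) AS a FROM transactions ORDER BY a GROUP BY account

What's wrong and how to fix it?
Bug: GROUP BY must precede ORDER BY

Fix: Move ORDER BY to the end, after GROUP BY

Corrected query:
SELECT account, AVG(amount) AS a FROM transactions GROUP BY account ORDER BY a

Result:
account | a          
--------+------------
ACC-104 | 470.9      
ACC-103 | 721.94     
ACC-101 | 2119.68    
ACC-102 | 2796.986667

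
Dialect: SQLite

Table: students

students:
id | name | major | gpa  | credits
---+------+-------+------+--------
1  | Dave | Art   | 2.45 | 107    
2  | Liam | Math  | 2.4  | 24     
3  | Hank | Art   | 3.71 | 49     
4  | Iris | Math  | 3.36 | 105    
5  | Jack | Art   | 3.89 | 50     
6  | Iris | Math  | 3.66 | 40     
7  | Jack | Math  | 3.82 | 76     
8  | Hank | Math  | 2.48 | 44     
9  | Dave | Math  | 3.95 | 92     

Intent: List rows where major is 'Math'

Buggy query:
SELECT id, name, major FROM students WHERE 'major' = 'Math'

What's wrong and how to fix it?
Bug: Single quotes denote string literals in SQL; the column name is being compared as a constant string

Fix: Reference the column as major without single quotes

Corrected query:
SELECT id, name, major FROM students WHERE major = 'Math'

Result:
id | name | major
---+------+------
2  | Liam | Math 
4  | Iris | Math 
6  | Iris | Math 
7  | Jack | Math 
8  | Hank | Math 
9  | Dave | Math 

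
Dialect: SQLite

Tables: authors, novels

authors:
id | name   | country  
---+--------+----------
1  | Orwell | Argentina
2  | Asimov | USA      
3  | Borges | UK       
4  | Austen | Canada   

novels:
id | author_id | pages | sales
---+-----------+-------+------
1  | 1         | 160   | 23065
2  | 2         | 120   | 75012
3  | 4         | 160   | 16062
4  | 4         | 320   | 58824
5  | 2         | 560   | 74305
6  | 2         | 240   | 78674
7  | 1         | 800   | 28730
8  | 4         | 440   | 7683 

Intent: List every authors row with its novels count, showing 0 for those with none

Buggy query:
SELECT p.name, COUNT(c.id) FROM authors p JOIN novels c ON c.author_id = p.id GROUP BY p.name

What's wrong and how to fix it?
Bug: An inner join excludes parents with zero children

Fix: Use LEFT JOIN so parents without children still appear (COUNT(c.id) gives 0)

Corrected query:
SELECT p.name, COUNT(c.id) FROM authors p LEFT JOIN novels c ON c.author_id = p.id GROUP BY p.name

Result:
name   | COUNT(c.id)
-------+------------
Asimov | 3          
Austen | 3          
Borges | 0          
Orwell | 2          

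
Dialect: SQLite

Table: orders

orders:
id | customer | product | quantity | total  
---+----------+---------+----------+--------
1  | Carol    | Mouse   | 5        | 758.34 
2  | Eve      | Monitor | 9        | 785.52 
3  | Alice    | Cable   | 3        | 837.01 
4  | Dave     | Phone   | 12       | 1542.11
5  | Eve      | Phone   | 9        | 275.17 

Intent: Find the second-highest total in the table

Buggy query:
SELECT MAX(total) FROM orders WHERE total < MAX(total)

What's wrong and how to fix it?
Bug: MAX(total) on the right of the comparison is an aggregate-in-WHERE error

Fix: Compute the overall MAX in a subquery, then take MAX of rows below it

Corrected query:
SELECT MAX(total) FROM orders WHERE total < (SELECT MAX(total) FROM orders)

Result:
MAX(total)
----------
837.01    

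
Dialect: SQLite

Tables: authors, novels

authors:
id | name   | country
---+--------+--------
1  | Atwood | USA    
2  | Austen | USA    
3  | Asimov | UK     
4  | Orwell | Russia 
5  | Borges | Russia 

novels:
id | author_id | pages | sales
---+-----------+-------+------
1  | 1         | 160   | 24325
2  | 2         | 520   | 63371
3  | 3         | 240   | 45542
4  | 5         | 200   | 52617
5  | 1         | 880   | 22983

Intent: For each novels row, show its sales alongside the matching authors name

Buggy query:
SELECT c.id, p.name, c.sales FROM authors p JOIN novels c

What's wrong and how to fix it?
Bug: Missing join condition: each novels row is matched to all authors rows instead of just its own

Fix: Add ON c.author_id = p.id to the JOIN

Corrected query:
SELECT c.id, p.name, c.sales FROM authors p JOIN novels c ON c.author_id = p.id

Result:
id | name   | sales
---+--------+------
1  | Atwood | 24325
2  | Austen | 63371
3  | Asimov | 45542
4  | Borges | 52617
5  | Atwood | 22983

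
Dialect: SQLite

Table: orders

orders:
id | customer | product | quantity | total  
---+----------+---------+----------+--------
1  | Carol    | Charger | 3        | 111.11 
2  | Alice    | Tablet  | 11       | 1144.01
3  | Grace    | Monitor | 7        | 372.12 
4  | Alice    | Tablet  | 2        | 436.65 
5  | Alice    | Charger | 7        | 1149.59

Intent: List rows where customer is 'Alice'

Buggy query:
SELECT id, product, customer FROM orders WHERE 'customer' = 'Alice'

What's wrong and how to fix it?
Bug: Single quotes denote string literals in SQL; the column name is being compared as a constant string

Fix: Reference the column as customer without single quotes

Corrected query:
SELECT id, product, customer FROM orders WHERE customer = 'Alice'

Result:
id | product | customer
---+---------+---------
2  | Tablet  | Alice   
4  | Tablet  | Alice   
5  | Charger | Alice   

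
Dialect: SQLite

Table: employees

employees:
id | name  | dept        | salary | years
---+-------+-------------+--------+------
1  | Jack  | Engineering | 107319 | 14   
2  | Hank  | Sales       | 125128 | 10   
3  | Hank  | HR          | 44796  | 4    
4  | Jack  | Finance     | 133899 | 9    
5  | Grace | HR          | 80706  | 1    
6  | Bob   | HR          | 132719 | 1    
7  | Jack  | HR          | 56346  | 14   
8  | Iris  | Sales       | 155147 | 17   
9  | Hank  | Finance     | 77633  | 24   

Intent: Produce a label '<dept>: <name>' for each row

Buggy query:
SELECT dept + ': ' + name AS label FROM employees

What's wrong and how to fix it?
Bug: '+' is numeric addition; on text columns SQLite converts them to 0 instead of concatenating

Fix: Use the || operator for string concatenation

Corrected query:
SELECT dept || ': ' || name AS label FROM employees

Result:
label            
-----------------
Engineering: Jack
Sales: Hank      
HR: Hank         
Finance: Jack    
HR: Grace        
HR: Bob          
HR: Jack         
Sales: Iris      
Finance: Hank    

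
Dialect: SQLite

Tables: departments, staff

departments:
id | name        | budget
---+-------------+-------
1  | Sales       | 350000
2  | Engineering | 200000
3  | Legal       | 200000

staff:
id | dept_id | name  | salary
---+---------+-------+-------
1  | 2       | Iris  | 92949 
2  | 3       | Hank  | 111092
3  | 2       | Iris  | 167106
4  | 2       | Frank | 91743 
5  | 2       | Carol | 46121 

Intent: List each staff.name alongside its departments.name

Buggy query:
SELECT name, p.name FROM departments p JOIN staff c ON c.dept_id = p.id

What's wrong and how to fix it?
Bug: 'name' exists in both joined tables, so the database can't tell which one is meant

Fix: Qualify the column with its table alias (c.name)

Corrected query:
SELECT c.name, p.name FROM departments p JOIN staff c ON c.dept_id = p.id

Result:
name  | name       
------+------------
Iris  | Engineering
Hank  | Legal      
Iris  | Engineering
Frank | Engineering
Carol | Engineering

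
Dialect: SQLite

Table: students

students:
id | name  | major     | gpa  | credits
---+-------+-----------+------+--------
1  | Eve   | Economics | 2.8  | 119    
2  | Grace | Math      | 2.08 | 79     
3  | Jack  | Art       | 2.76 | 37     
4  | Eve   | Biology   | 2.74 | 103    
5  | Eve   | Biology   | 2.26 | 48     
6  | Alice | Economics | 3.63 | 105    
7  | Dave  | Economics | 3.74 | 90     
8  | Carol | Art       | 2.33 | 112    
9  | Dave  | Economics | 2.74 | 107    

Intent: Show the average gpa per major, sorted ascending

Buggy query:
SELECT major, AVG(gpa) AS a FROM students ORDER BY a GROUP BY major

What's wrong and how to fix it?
Bug: GROUP BY must precede ORDER BY

Fix: Reorder: SELECT … FROM … GROUP BY … ORDER BY …

Corrected query:
SELECT major, AVG(gpa) AS a FROM students GROUP BY major ORDER BY a

Result:
major     | a     
----------+-------
Math      | 2.08  
Biology   | 2.5   
Art       | 2.545 
Economics | 3.2275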